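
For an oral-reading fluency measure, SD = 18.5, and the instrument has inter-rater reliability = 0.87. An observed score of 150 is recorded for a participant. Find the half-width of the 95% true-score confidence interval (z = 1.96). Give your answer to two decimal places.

13.07

SEM = 18.5000 × √(1 − 0.8700) = 18.5000 × √0.1300 ≃ 18.5000 × 0.3606 ≃ 6.6703
1.96 × SEM ≃ 13.0737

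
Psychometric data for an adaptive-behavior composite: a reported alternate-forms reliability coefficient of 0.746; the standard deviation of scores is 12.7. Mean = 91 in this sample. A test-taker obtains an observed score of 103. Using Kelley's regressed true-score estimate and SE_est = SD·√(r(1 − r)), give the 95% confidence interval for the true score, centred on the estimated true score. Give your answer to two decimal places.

[89.12, 110.79]

T̂ = 0.746(103) + 0.254(91) ≈ 99.952
SE_est = 12.700×√(0.746×0.254) ≈ 5.528
95% CI: 99.952 ± 10.835 ≈ (89.117, 110.787)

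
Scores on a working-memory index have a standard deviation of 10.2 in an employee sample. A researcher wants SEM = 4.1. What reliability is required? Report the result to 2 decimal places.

r = 1 − (SEM / SD)² = 1 − (4.100 / 10.2)² ≃ 1 − 0.162 ≃ 0.838

0.84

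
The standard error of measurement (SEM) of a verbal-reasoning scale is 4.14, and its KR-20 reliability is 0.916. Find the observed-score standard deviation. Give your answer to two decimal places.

14.28

σ = SEM·(1 − r)^(−1/2) ≈ 4.14×3.450 ≈ 14.284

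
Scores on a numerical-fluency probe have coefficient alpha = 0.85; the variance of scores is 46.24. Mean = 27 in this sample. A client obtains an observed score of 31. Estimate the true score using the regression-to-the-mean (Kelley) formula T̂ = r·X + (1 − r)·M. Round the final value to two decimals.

T̂ = 0.8500(31) + 0.1500(27) ≃ 30.4000

30.40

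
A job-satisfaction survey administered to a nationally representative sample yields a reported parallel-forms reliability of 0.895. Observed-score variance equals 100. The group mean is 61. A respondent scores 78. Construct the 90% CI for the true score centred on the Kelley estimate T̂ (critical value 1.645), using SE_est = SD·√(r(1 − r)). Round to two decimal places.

[71.17, 81.26]

σ = 100^(1/2) = 10.000
T̂ = 0.895(78) + 0.105(61) ≈ 76.215
SE_est = SD × √(r(1 − r)) = 10.000 × √0.094 ≈ 10.000 × 0.307 ≈ 3.066
CI = 76.215 ± 1.645 × 3.066 → [71.172, 81.258]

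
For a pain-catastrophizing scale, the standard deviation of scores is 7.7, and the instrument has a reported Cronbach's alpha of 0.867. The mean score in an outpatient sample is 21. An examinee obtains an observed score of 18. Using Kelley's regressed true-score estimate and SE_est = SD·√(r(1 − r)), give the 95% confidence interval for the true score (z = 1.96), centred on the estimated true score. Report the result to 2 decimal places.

T̂ = r·X + (1 − r)·M = 0.8670·18 + 0.1330·21 = 15.6060 + 2.7930 ≈ 18.3990
SE_est = SD · √(r(1 − r)) = 7.7000 · √0.1153 ≈ 7.7000 · 0.3396 ≈ 2.6147
CI = 18.3990 ± 1.96 · 2.6147 → [13.2741, 23.5239]

[13.27, 23.52]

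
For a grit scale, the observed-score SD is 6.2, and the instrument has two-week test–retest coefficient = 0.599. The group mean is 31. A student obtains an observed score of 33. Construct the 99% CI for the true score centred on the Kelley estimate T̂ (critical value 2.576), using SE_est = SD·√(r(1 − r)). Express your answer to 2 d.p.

T̂ = 0.599(33) + 0.401(31) ≈ 32.198
SE_est = 6.200·√[r(1 − r)] ≈ 3.039
99% CI: 32.198 ± 7.828 ≈ (24.370, 40.026)

[24.37, 40.03]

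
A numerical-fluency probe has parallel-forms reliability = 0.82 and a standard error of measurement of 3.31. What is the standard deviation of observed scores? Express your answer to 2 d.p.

7.80

SD = SEM / √(1 − r) = 3.31 / √0.18000 ≃ 3.31 / 0.42426 ≃ 7.80174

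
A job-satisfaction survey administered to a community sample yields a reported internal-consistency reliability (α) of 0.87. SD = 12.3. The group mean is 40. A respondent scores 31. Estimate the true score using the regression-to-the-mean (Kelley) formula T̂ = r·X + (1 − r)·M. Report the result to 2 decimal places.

32.17

T̂ = r·X + (1 − r)·M = 0.8700*31 + 0.1300*40 = 26.9700 + 5.2000 ≈ 32.1700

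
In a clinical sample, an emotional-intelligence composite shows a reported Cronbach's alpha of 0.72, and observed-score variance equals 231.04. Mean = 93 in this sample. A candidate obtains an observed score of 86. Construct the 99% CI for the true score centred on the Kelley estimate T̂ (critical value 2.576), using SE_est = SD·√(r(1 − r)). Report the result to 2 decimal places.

[70.38, 105.54]

SD = √231.04 ≈ 15.2000
Estimated true score = 0.7200·86 + (1 − 0.7200)·93 ≈ 87.9600
SE_est = 15.2000·√(0.7200·0.2800) ≈ 6.8248
99% CI: 87.9600 ± 17.5806 ≈ (70.3794, 105.5406)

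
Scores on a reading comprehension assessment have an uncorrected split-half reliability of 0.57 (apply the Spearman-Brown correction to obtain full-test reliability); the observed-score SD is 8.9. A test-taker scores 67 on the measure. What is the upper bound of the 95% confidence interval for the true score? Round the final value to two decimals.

76.13

Full-length reliability (Spearman-Brown) = 2(0.57)/(1+0.57) ≈ 0.72611
SEM = 8.90000×√(1 − 0.72611) ≈ 4.65773
Half-width = 1.96×4.65773 ≈ 9.12915
Upper bound: 67 + 9.12915 = 76.12915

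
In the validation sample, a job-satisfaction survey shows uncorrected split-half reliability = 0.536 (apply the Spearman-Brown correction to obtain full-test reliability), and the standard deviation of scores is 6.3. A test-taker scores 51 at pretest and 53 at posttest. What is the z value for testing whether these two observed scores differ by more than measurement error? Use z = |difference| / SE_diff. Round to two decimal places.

0.41

r_full = 2·0.536 / (1 + 0.536) ≈ 0.698
SEM = 6.300 × √(1 − 0.698) = 6.300 × √0.302 ≈ 6.300 × 0.550 ≈ 3.463
Standard error of the difference = 3.463·√2 ≈ 4.897
z = |51 − 53| / 4.897 = 2 / 4.897 ≈ 0.408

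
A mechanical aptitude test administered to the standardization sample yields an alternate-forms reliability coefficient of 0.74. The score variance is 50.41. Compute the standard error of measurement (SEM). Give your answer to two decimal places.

SD = √50.41 = 7.1000
SEM = 7.1000 * √(1 − 0.7400) = 7.1000 * √0.2600 ≈ 7.1000 * 0.5099 ≈ 3.6203

3.62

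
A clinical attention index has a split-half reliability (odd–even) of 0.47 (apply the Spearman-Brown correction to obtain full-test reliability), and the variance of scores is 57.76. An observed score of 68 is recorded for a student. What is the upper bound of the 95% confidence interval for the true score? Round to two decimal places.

76.94

σ = 57.76^(1/2) = 7.600
Full-length reliability (Spearman-Brown) = 2(0.47)/(1+0.47) ≈ 0.639
SEM = 7.600*√(1 − 0.639) ≈ 4.563
Half-width = 1.96*4.563 ≈ 8.944
Upper bound: 68 + 8.944 = 76.944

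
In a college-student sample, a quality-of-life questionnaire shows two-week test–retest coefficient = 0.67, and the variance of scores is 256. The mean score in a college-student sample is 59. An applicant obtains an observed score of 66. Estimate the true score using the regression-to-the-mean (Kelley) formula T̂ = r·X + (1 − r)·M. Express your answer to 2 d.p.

T̂ = r·X + (1 − r)·M = 0.67000*66 + 0.33000*59 = 44.22000 + 19.47000 ≃ 63.69000

63.69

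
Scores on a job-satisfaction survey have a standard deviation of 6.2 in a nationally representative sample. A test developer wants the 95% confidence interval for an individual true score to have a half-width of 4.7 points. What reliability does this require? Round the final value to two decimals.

Required SEM = 4.7 / 1.96 ≈ 2.398
r = 1 − (2.398/6.2)² ≈ 1 − 0.150 ≈ 0.850

0.85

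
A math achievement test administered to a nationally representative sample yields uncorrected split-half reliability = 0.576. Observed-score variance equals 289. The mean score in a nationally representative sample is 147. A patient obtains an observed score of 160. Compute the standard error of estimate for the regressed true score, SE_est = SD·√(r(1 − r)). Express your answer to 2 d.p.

SD = √289 ≈ 17.000
r_full = 2·0.576 / (1 + 0.576) ≈ 0.731
SE_est = 17.000·√[r(1 − r)] ≈ 7.539

7.54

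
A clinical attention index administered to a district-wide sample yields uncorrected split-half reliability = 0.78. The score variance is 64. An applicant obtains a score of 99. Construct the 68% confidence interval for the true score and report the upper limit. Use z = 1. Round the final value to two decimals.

σ = 64^(1/2) = 8.00000
r_full = 2·0.78 / (1 + 0.78) ≈ 0.87640
SEM = 8.00000 × √(1 − 0.87640) = 8.00000 × √0.12360 ≈ 8.00000 × 0.35156 ≈ 2.81249
Margin = 1 × 2.81249 ≈ 2.81249
Upper limit = 99 + 2.81249 ≈ 101.81249

101.81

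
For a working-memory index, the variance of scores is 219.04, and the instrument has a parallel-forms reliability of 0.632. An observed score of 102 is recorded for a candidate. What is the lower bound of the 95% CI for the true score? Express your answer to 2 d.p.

84.40

SD = √219.04 ≈ 14.8000
The standard error of measurement is 14.8000×√(1 − 0.6320) ≈ 14.8000×0.6066 ≈ 8.9781.
1.96 × SEM ≈ 17.5971
Lower limit = 102 − 17.5971 ≈ 84.4029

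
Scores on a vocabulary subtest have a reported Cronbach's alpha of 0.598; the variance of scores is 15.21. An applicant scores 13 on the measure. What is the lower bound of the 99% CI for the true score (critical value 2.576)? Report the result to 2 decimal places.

6.63

SD = √15.21 ≈ 3.9000
SEM = 3.9000*√(1 − 0.5980) ≈ 2.4727
Margin = 2.576 * 2.4727 ≈ 6.3698
Lower bound: 13 − 6.3698 = 6.6302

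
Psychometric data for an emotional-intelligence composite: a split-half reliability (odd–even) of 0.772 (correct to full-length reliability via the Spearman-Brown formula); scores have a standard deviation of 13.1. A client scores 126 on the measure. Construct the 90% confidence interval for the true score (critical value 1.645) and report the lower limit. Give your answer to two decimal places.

118.27

r_full = 2·0.772 / (1 + 0.772) ≈ 0.871
SEM = 13.100 * √(1 − 0.871) = 13.100 * √0.129 ≈ 13.100 * 0.359 ≈ 4.699
Margin = 1.645 * 4.699 ≈ 7.730
Lower bound: 126 − 7.730 = 118.270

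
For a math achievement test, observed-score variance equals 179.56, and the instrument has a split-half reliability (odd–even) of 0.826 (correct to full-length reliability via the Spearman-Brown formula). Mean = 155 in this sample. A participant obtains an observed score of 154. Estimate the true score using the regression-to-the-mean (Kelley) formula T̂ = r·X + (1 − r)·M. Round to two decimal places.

Full-length reliability (Spearman-Brown) = 2(0.826)/(1+0.826) ≈ 0.905
T̂ = r·X + (1 − r)·M = 0.905·154 + 0.095·155 ≈ 139.325 + 14.770 ≈ 154.095

154.10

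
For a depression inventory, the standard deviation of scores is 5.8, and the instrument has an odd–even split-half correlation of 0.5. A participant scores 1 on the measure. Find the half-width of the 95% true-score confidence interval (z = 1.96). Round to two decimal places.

Spearman-Brown: r = 2(0.5) / (1 + 0.5) = 1.00000 / 1.50000 ≈ 0.66667
The standard error of measurement is 5.80000·√(1 − 0.66667) ≈ 5.80000·0.57735 ≈ 3.34863.
Half-width = 1.96·3.34863 ≈ 6.56332

6.56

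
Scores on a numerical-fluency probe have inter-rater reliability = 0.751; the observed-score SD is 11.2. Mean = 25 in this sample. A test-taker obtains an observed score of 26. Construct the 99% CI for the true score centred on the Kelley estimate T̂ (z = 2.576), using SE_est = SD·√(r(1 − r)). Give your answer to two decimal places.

[13.27, 38.23]

T̂ = 0.75100(26) + 0.24900(25) ≈ 25.75100
SE_est = 11.20000·√[r(1 − r)] ≈ 4.84326
99% CI: 25.75100 ± 12.47623 ≈ (13.27477, 38.22723)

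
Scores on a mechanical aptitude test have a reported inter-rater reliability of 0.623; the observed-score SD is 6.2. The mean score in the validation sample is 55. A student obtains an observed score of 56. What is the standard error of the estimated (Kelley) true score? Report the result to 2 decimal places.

SE_est = SD × √(r(1 − r)) = 6.2000 × √0.2349 ≃ 6.2000 × 0.4846 ≃ 3.0047

3.00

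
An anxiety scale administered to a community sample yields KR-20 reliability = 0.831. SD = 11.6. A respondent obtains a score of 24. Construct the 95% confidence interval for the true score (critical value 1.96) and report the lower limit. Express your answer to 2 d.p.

SEM = 11.600 × √(1 − 0.831) = 11.600 × √0.169 ≃ 11.600 × 0.411 ≃ 4.769
Margin = 1.96 × 4.769 ≃ 9.347
Lower limit = 24 − 9.347 ≃ 14.653

14.65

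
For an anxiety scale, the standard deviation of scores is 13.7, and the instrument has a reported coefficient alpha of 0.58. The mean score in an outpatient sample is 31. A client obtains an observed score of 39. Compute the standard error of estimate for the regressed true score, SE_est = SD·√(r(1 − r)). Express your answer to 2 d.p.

6.76

SE_est = SD · √(r(1 − r)) = 13.700 · √0.244 ≈ 13.700 · 0.494 ≈ 6.762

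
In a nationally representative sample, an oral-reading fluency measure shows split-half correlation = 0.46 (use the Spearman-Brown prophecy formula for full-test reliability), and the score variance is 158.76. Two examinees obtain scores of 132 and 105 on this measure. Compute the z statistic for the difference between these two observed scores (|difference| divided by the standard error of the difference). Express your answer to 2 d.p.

2.49

SD = √158.76 = 12.60000
r_full = 2·0.46 / (1 + 0.46) ≈ 0.63014
SEM = 12.60000 × √(1 − 0.63014) = 12.60000 × √0.36986 ≈ 12.60000 × 0.60816 ≈ 7.66286
SE_diff = √2 × SEM ≈ 10.83692
z = 27 / 10.83692 ≈ 2.49148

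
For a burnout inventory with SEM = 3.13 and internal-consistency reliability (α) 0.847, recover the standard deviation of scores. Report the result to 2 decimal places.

8.00

SD = SEM / √(1 − r) = 3.13 / √0.153 ≃ 3.13 / 0.391 ≃ 8.002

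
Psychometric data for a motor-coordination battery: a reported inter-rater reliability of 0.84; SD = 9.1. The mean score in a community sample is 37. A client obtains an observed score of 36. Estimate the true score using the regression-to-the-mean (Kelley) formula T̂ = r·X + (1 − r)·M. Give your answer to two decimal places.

36.16

Estimated true score = 0.840×36 + (1 − 0.840)×37 ≈ 36.160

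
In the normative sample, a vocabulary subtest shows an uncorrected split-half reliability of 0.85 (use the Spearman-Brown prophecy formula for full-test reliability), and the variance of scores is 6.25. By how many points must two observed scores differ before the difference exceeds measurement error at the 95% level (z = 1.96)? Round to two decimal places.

1.97

SD = √6.25 ≃ 2.50000
r_full = 2·0.85 / (1 + 0.85) ≃ 0.91892
SEM = 2.50000 · √(1 − 0.91892) = 2.50000 · √0.08108 ≃ 2.50000 · 0.28475 ≃ 0.71187
Standard error of the difference = 0.71187·√2 ≃ 1.00673
Minimum reliable difference = 1.96 · SE_diff ≃ 1.96 · 1.00673 ≃ 1.97320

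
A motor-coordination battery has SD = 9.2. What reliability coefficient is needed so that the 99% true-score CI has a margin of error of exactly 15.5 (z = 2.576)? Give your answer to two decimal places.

Required SEM = 15.5 / 2.576 ≃ 6.01708
r = 1 − (6.01708/9.2)² ≃ 1 − 0.42776 ≃ 0.57224

0.57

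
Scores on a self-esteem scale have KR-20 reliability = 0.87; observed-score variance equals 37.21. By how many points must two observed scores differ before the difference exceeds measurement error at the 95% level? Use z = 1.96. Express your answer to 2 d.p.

SD = √37.21 = 6.100
SEM = 6.100 * √(1 − 0.870) = 6.100 * √0.130 ≈ 6.100 * 0.361 ≈ 2.199
Standard error of the difference = 2.199·√2 ≈ 3.110
Minimum reliable difference = 1.96 * SE_diff ≈ 1.96 * 3.110 ≈ 6.096

6.10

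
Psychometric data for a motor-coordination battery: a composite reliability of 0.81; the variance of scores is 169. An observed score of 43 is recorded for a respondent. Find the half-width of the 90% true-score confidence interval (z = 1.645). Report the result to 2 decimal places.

SD = √169 = 13.0000
The standard error of measurement is 13.0000·√(1 − 0.8100) ≃ 13.0000·0.4359 ≃ 5.6666.
Half-width = 1.645·5.6666 ≃ 9.3215

9.32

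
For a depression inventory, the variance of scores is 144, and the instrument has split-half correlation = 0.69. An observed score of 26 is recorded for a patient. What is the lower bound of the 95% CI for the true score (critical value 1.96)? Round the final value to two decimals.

σ = 144^(1/2) = 12.0000
Full-length reliability (Spearman-Brown) = 2(0.69)/(1+0.69) ≈ 0.8166
The standard error of measurement is 12.0000×√(1 − 0.8166) ≈ 12.0000×0.4283 ≈ 5.1395.
1.96 × SEM ≈ 10.0734
Lower bound: 26 − 10.0734 = 15.9266

15.93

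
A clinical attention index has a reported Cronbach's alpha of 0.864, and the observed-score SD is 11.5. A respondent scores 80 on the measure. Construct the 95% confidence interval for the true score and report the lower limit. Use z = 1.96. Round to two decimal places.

71.69

The standard error of measurement is 11.500·√(1 − 0.864) ≈ 11.500·0.369 ≈ 4.241.
1.96 · SEM ≈ 8.312
Lower bound: 80 − 8.312 = 71.688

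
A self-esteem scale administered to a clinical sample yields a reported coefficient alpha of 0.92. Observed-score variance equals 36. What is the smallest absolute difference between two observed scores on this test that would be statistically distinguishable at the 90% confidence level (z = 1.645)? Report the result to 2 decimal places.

3.95

SD = √36 ≈ 6.000
The standard error of measurement is 6.000×√(1 − 0.920) ≈ 6.000×0.283 ≈ 1.697.
SE_diff = SEM × √2 ≈ 1.697 × 1.414 ≈ 2.400
Smallest detectable difference = 1.645×2.400 ≈ 3.948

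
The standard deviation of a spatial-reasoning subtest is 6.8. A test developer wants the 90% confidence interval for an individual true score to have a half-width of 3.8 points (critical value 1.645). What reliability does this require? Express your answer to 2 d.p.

SEM needed = half-width / z = 3.8/1.645 ≈ 2.31003
r = 1 − (2.31003/6.8)² ≈ 1 − 0.11540 ≈ 0.88460

0.88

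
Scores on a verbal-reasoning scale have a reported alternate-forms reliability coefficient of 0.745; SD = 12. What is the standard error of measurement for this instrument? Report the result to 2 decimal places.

6.06

The standard error of measurement is 12.0000×√(1 − 0.7450) ≃ 12.0000×0.5050 ≃ 6.0597.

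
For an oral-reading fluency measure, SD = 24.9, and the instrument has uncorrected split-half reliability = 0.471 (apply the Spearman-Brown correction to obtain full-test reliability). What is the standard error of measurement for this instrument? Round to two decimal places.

14.93

Full-length reliability (Spearman-Brown) = 2(0.471)/(1+0.471) ≈ 0.64038
The standard error of measurement is 24.90000×√(1 − 0.64038) ≈ 24.90000×0.59968 ≈ 14.93210.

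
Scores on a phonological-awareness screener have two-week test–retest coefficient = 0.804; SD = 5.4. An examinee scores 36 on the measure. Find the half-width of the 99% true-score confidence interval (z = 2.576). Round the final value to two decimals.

SEM = 5.400*√(1 − 0.804) ≈ 2.391
Margin = 2.576 * 2.391 ≈ 6.158

6.16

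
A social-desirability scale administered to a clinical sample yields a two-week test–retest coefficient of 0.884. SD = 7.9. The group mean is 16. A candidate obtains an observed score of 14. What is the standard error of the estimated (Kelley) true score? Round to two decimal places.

2.53

SE_est = SD · √(r(1 − r)) = 7.9000 · √0.1025 ≈ 7.9000 · 0.3202 ≈ 2.5298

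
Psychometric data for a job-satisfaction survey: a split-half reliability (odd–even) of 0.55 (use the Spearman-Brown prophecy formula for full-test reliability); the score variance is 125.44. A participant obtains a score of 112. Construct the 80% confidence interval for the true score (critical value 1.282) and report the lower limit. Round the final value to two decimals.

σ = 125.44^(1/2) = 11.2000
Full-length reliability (Spearman-Brown) = 2(0.55)/(1+0.55) ≈ 0.7097
SEM = 11.2000 × √(1 − 0.7097) = 11.2000 × √0.2903 ≈ 11.2000 × 0.5388 ≈ 6.0347
1.282 × SEM ≈ 7.7365
Lower limit = 112 − 7.7365 ≈ 104.2635

104.26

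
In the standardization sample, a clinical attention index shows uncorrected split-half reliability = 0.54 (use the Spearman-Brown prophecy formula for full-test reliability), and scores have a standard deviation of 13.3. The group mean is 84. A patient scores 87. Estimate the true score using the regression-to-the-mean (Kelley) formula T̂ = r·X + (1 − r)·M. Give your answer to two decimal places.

86.10

Full-length reliability (Spearman-Brown) = 2(0.54)/(1+0.54) ≈ 0.7013
T̂ = r·X + (1 − r)·M = 0.7013·87 + 0.2987·84 ≈ 61.0130 + 25.0909 ≈ 86.1039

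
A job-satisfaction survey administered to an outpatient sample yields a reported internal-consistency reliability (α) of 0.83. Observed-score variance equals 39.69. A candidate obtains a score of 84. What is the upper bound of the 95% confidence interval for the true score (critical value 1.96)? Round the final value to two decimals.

89.09

σ = 39.69^(1/2) = 6.300
The standard error of measurement is 6.300×√(1 − 0.830) ≈ 6.300×0.412 ≈ 2.598.
Margin = 1.96 × 2.598 ≈ 5.091
Upper limit = 84 + 5.091 ≈ 89.091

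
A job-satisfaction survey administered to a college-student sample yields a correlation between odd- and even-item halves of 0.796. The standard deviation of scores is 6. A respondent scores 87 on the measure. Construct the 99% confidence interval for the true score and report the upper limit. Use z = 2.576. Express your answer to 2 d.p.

Full-length reliability (Spearman-Brown) = 2(0.796)/(1+0.796) ≃ 0.886
The standard error of measurement is 6.000*√(1 − 0.886) ≃ 6.000*0.337 ≃ 2.022.
Margin = 2.576 * 2.022 ≃ 5.209
Upper limit = 87 + 5.209 ≃ 92.209

92.21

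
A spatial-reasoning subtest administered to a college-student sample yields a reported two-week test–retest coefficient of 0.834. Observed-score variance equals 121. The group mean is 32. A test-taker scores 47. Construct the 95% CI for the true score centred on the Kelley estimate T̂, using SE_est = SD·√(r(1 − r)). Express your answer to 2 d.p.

[36.49, 52.53]

SD = √121 ≃ 11.000
T̂ = 0.834(47) + 0.166(32) ≃ 44.510
SE_est = SD · √(r(1 − r)) = 11.000 · √0.138 ≃ 11.000 · 0.372 ≃ 4.093
95% CI: 44.510 ± 8.022 ≃ (36.488, 52.532)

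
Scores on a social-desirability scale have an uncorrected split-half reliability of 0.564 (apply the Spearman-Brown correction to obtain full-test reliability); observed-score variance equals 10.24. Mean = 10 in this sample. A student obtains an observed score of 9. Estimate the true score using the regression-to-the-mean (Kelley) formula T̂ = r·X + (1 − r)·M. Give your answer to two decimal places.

9.28

Full-length reliability (Spearman-Brown) = 2(0.564)/(1+0.564) ≈ 0.72123
T̂ = r·X + (1 − r)·M = 0.72123·9 + 0.27877·10 ≈ 6.49105 + 2.78772 ≈ 9.27877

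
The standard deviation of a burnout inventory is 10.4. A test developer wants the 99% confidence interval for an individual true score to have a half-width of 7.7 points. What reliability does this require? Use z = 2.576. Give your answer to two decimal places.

0.92

SEM needed = half-width / z = 7.7/2.576 ≈ 2.989
r = 1 − (2.989/10.4)² ≈ 1 − 0.083 ≈ 0.917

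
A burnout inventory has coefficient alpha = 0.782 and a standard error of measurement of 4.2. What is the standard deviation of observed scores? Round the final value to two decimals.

SD = 4.2 / √(1 − 0.782) ≈ 8.995

9.00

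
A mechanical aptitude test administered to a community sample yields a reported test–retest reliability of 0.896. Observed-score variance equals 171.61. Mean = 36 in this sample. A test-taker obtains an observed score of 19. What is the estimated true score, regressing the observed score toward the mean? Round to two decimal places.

20.77

T̂ = r·X + (1 − r)·M = 0.896*19 + 0.104*36 = 17.024 + 3.744 ≈ 20.768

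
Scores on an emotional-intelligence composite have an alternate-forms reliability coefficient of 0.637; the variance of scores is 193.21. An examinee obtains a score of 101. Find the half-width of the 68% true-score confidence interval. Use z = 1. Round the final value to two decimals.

SD = √193.21 = 13.90000
The standard error of measurement is 13.90000·√(1 − 0.63700) ≈ 13.90000·0.60249 ≈ 8.37468.
1 · SEM ≈ 8.37468

8.37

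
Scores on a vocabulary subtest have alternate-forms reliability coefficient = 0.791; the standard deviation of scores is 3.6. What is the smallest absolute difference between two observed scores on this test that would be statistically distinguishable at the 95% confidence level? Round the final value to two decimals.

SEM = 3.6000 · √(1 − 0.7910) = 3.6000 · √0.2090 ≈ 3.6000 · 0.4572 ≈ 1.6458
SE_diff = SEM · √2 ≈ 1.6458 · 1.4142 ≈ 2.3275
Minimum reliable difference = 1.96 · SE_diff ≈ 1.96 · 2.3275 ≈ 4.5619

4.56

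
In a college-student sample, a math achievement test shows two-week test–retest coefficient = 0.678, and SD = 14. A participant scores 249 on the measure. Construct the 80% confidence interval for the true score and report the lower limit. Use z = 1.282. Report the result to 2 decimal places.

SEM = 14.0000 · √(1 − 0.6780) = 14.0000 · √0.3220 ≃ 14.0000 · 0.5675 ≃ 7.9443
Margin = 1.282 · 7.9443 ≃ 10.1846
Lower bound: 249 − 10.1846 = 238.8154

238.82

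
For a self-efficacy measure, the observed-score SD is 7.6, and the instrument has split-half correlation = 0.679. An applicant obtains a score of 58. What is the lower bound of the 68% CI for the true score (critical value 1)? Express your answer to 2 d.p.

Spearman-Brown: r = 2(0.679) / (1 + 0.679) = 1.358 / 1.679 ≈ 0.809
SEM = 7.600*√(1 − 0.809) ≈ 3.323
Margin = 1 * 3.323 ≈ 3.323
Lower bound: 58 − 3.323 = 54.677

54.68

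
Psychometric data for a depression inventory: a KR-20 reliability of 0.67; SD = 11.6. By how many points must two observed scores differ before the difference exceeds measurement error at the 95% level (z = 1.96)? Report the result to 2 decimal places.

18.47

SEM = 11.60000·√(1 − 0.67000) ≃ 6.66369
SE_diff = SEM · √2 ≃ 6.66369 · 1.41421 ≃ 9.42388
Smallest detectable difference = 1.96·9.42388 ≃ 18.47081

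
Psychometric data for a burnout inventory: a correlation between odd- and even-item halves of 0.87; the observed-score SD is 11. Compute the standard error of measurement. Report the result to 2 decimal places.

Full-length reliability (Spearman-Brown) = 2(0.87)/(1+0.87) ≈ 0.930
SEM = 11.000·√(1 − 0.930) ≈ 2.900

2.90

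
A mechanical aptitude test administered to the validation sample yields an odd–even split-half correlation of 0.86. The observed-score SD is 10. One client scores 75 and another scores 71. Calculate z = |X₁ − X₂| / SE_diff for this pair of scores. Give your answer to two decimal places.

1.03

Spearman-Brown: r = 2(0.86) / (1 + 0.86) = 1.720 / 1.860 ≃ 0.925
SEM = 10.000*√(1 − 0.925) ≃ 2.744
SE_diff = SEM * √2 ≃ 2.744 * 1.414 ≃ 3.880
z = 4 / 3.880 ≃ 1.031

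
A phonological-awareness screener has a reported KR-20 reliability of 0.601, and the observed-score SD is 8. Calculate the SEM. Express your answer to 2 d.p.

The standard error of measurement is 8.000·√(1 − 0.601) ≈ 8.000·0.632 ≈ 5.053.

5.05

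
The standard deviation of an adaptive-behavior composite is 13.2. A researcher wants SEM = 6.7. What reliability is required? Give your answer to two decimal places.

Required reliability = 1 − (SEM/SD)² = 1 − 0.2576 ≈ 0.7424

0.74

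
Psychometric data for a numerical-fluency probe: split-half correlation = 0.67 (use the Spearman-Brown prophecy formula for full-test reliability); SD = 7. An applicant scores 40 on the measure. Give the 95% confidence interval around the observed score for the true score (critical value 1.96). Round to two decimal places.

r_full = 2·0.67 / (1 + 0.67) ≈ 0.8024
SEM = 7.0000 × √(1 − 0.8024) = 7.0000 × √0.1976 ≈ 7.0000 × 0.4445 ≈ 3.1117
Half-width = 1.96×3.1117 ≈ 6.0989
Interval: (33.9011, 46.0989)

[33.90, 46.10]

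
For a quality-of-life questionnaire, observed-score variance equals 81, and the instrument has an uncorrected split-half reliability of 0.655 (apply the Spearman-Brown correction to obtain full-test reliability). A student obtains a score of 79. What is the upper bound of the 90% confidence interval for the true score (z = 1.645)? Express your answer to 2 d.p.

85.76

σ = 81^(1/2) = 9.0000
Full-length reliability (Spearman-Brown) = 2(0.655)/(1+0.655) ≈ 0.7915
SEM = 9.0000 * √(1 − 0.7915) = 9.0000 * √0.2085 ≈ 9.0000 * 0.4566 ≈ 4.1092
1.645 * SEM ≈ 6.7596
Upper limit = 79 + 6.7596 ≈ 85.7596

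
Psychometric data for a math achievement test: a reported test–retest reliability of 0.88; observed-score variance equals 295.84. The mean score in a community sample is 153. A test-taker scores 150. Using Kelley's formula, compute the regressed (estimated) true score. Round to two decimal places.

T̂ = 0.880(150) + 0.120(153) ≈ 150.360

150.36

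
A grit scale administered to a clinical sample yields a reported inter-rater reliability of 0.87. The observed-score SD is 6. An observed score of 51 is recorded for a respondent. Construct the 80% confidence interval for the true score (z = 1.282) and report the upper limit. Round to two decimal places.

53.77

The standard error of measurement is 6.0000×√(1 − 0.8700) ≃ 6.0000×0.3606 ≃ 2.1633.
Margin = 1.282 × 2.1633 ≃ 2.7734
Upper limit = 51 + 2.7734 ≃ 53.7734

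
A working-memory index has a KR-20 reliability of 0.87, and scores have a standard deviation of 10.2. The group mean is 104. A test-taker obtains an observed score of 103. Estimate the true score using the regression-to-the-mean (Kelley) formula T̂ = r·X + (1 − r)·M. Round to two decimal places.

103.13

Estimated true score = 0.8700*103 + (1 − 0.8700)*104 ≈ 103.1300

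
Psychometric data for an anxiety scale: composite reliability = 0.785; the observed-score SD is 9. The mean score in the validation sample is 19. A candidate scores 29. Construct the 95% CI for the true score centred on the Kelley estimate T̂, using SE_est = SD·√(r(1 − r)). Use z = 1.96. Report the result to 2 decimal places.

T̂ = r·X + (1 − r)·M = 0.785·29 + 0.215·19 = 22.765 + 4.085 ≈ 26.850
SE_est = SD · √(r(1 − r)) = 9.000 · √0.169 ≈ 9.000 · 0.411 ≈ 3.697
95% CI: 26.850 ± 7.247 ≈ (19.603, 34.097)

[19.60, 34.10]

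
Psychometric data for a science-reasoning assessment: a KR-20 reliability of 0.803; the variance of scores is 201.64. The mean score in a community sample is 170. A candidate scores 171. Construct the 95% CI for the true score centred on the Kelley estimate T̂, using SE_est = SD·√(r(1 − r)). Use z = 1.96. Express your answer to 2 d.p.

[159.73, 181.87]

σ = 201.64^(1/2) = 14.20000
T̂ = 0.80300(171) + 0.19700(170) ≈ 170.80300
SE_est = 14.20000·√[r(1 − r)] ≈ 5.64780
CI = 170.80300 ± 1.96 * 5.64780 → [159.73331, 181.87269]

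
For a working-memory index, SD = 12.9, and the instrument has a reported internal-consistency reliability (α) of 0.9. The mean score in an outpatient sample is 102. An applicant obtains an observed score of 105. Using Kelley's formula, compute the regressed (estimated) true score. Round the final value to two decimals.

T̂ = 0.9000(105) + 0.1000(102) ≃ 104.7000

104.70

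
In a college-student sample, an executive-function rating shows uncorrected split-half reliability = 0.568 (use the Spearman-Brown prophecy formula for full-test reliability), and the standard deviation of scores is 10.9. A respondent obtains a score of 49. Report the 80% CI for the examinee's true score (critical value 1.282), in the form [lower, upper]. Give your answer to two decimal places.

r_full = 2·0.568 / (1 + 0.568) ≃ 0.7245
SEM = 10.9000*√(1 − 0.7245) ≃ 5.7213
1.282 * SEM ≃ 7.3347
Interval: (41.6653, 56.3347)

[41.67, 56.33]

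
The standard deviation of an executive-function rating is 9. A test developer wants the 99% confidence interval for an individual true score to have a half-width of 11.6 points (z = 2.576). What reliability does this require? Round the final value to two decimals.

SEM needed = half-width / z = 11.6/2.576 ≈ 4.5031
r = 1 − (SEM / SD)² = 1 − (4.5031 / 9)² ≈ 1 − 0.2503 ≈ 0.7497

0.75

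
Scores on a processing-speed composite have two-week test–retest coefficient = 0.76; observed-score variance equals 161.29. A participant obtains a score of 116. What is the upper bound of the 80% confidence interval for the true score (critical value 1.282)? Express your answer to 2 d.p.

σ = 161.29^(1/2) = 12.700
SEM = 12.700*√(1 − 0.760) ≈ 6.222
Margin = 1.282 * 6.222 ≈ 7.976
Upper limit = 116 + 7.976 ≈ 123.976

123.98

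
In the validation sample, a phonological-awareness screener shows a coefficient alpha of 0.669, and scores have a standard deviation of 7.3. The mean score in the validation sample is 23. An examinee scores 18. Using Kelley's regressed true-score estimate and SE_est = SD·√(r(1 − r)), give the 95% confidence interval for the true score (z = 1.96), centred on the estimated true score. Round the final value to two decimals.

[12.92, 26.39]

Estimated true score = 0.669*18 + (1 − 0.669)*23 ≈ 19.655
SE_est = SD * √(r(1 − r)) = 7.300 * √0.221 ≈ 7.300 * 0.471 ≈ 3.435
95% CI: 19.655 ± 6.733 ≈ (12.922, 26.388)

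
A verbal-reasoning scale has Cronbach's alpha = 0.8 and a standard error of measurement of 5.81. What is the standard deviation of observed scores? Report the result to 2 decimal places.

SD = SEM / √(1 − r) = 5.81 / √0.2000 ≈ 5.81 / 0.4472 ≈ 12.9916

12.99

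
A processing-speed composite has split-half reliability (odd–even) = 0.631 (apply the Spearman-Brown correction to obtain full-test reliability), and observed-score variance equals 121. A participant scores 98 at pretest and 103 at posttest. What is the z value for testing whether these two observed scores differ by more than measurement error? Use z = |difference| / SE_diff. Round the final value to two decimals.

0.68

SD = √121 = 11.000
r_full = 2·0.631 / (1 + 0.631) ≃ 0.774
The standard error of measurement is 11.000*√(1 − 0.774) ≃ 11.000*0.476 ≃ 5.232.
SE_diff = √2 * SEM ≃ 7.399
z = |98 − 103| / 7.399 = 5 / 7.399 ≃ 0.676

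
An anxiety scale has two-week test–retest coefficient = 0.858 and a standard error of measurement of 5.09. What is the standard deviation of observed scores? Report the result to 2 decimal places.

13.51

SD = SEM / √(1 − r) = 5.09 / √0.1420 ≈ 5.09 / 0.3768 ≈ 13.5075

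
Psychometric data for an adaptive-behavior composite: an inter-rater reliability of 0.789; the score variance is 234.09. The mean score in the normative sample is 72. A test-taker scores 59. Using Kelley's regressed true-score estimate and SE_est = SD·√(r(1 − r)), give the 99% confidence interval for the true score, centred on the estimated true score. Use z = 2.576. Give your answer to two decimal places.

[45.66, 77.82]

SD = √234.09 ≃ 15.300
Estimated true score = 0.789·59 + (1 − 0.789)·72 ≃ 61.743
SE_est = SD · √(r(1 − r)) = 15.300 · √0.166 ≃ 15.300 · 0.408 ≃ 6.243
99% CI: 61.743 ± 16.081 ≃ (45.662, 77.824)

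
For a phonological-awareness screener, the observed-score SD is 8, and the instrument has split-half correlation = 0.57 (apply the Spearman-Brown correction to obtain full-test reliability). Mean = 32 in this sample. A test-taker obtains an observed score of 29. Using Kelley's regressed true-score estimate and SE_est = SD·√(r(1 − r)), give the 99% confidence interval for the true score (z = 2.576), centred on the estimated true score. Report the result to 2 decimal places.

[20.63, 39.01]

Spearman-Brown: r = 2(0.57) / (1 + 0.57) = 1.1400 / 1.5700 ≃ 0.7261
T̂ = r·X + (1 − r)·M = 0.7261*29 + 0.2739*32 ≃ 21.0573 + 8.7643 ≃ 29.8217
SE_est = SD * √(r(1 − r)) = 8.0000 * √0.1989 ≃ 8.0000 * 0.4460 ≃ 3.5676
CI = 29.8217 ± 2.576 * 3.5676 → [20.6315, 39.0118]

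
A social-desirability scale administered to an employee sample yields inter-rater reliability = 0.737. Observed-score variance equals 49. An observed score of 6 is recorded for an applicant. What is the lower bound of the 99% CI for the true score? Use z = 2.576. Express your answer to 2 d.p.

-3.25

σ = 49^(1/2) = 7.0000
SEM = 7.0000 × √(1 − 0.7370) = 7.0000 × √0.2630 ≈ 7.0000 × 0.5128 ≈ 3.5898
Margin = 2.576 × 3.5898 ≈ 9.2474
Lower bound: 6 − 9.2474 = -3.2474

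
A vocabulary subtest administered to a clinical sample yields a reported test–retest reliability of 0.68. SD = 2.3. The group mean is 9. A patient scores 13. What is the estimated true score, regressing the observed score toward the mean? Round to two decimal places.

11.72

T̂ = r·X + (1 − r)·M = 0.68000*13 + 0.32000*9 = 8.84000 + 2.88000 ≈ 11.72000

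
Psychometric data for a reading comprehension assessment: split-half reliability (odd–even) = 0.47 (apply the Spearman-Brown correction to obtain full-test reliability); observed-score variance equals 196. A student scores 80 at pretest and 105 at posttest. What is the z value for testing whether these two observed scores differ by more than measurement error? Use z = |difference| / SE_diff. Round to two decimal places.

2.10

SD = √196 = 14.00000
r_full = 2·0.47 / (1 + 0.47) ≃ 0.63946
SEM = 14.00000 · √(1 − 0.63946) = 14.00000 · √0.36054 ≃ 14.00000 · 0.60045 ≃ 8.40635
Standard error of the difference = 8.40635·√2 ≃ 11.88837
z = |80 − 105| / 11.88837 = 25 / 11.88837 ≃ 2.10290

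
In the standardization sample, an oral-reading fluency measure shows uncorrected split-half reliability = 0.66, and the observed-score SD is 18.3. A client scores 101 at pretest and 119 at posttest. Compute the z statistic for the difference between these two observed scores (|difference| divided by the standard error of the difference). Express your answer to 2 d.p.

1.54

r_full = 2·0.66 / (1 + 0.66) ≈ 0.795
SEM = 18.300*√(1 − 0.795) ≈ 8.282
SE_diff = SEM * √2 ≈ 8.282 * 1.414 ≈ 11.713
z = |101 − 119| / 11.713 = 18 / 11.713 ≈ 1.537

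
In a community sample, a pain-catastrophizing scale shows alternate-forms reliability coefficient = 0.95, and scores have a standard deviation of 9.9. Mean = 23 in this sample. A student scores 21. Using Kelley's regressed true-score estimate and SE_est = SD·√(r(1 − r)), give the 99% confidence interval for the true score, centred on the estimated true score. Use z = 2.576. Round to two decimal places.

[15.54, 26.66]

Estimated true score = 0.95000×21 + (1 − 0.95000)×23 ≃ 21.10000
SE_est = 9.90000×√(0.95000×0.05000) ≃ 2.15765
CI = 21.10000 ± 2.576 × 2.15765 → [15.54188, 26.65812]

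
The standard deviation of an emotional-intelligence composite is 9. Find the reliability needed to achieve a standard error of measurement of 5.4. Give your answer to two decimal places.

0.64

r = 1 − (SEM / SD)² = 1 − (5.400 / 9)² ≃ 1 − 0.360 ≃ 0.640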